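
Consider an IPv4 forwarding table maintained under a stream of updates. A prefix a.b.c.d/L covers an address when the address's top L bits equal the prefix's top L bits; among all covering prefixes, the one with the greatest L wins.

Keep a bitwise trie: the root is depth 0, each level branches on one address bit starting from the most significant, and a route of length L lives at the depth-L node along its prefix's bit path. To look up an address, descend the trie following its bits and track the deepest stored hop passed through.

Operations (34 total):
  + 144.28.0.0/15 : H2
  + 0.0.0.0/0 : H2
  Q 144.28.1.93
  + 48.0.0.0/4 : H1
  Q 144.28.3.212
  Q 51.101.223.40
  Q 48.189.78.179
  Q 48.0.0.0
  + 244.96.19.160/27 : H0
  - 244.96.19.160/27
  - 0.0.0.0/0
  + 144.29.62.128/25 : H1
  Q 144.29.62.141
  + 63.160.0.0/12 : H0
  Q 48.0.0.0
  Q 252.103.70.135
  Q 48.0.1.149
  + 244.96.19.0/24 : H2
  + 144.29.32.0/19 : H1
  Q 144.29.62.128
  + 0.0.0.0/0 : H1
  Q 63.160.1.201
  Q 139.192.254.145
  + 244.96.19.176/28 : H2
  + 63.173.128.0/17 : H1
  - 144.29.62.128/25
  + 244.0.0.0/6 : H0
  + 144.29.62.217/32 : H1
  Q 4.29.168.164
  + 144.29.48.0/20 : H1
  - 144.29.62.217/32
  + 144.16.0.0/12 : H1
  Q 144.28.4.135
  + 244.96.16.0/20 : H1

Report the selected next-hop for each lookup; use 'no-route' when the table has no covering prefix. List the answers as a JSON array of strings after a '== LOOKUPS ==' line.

Process each operation:
  + 144.28.0.0/15 (H2) depth=15
  + 0.0.0.0/0 (H2) depth=0
  lookup 144.28.1.93: bits 100100000001110 walk d0:H2→d1:-→d2:-→d3:-→d4:-→d5:-→d6:-→d7:-→d8:-→d9:-→d10:-→d11:-→d12:-→d13:-→d14:-→d15:H2 -> H2
  + 48.0.0.0/4 (H1) depth=4
  lookup 144.28.3.212: bits 100100000001110 walk d0:H2→d1:-→d2:-→d3:-→d4:-→d5:-→d6:-→d7:-→d8:-→d9:-→d10:-→d11:-→d12:-→d13:-→d14:-→d15:H2 -> H2
  lookup 51.101.223.40: bits 0011 walk d0:H2→d1:-→d2:-→d3:-→d4:H1 -> H1
  lookup 48.189.78.179: bits 0011 walk d0:H2→d1:-→d2:-→d3:-→d4:H1 -> H1
  lookup 48.0.0.0: bits 0011 walk d0:H2→d1:-→d2:-→d3:-→d4:H1 -> H1
  + 244.96.19.160/27 (H0) depth=27
  - 244.96.19.160/27 clear@27
  - 0.0.0.0/0 clear@0
  + 144.29.62.128/25 (H1) depth=25
  lookup 144.29.62.141: bits 1001000000011101001111101 walk d0:-→d1:-→d2:-→d3:-→d4:-→d5:-→d6:-→d7:-→d8:-→d9:-→d10:-→d11:-→d12:-→d13:-→d14:-→d15:H2→d16:-→d17:-→d18:-→d19:-→d20:-→d21:-→d22:-→d23:-→d24:-→d25:H1 -> H1
  + 63.160.0.0/12 (H0) depth=12
  lookup 48.0.0.0: bits 0011 walk d0:-→d1:-→d2:-→d3:-→d4:H1 -> H1
  lookup 252.103.70.135: bits 1111 walk d0:-→d1:-→d2:-→d3:-→d4:- -> no-route
  lookup 48.0.1.149: bits 0011 walk d0:-→d1:-→d2:-→d3:-→d4:H1 -> H1
  + 244.96.19.0/24 (H2) depth=24
  + 144.29.32.0/19 (H1) depth=19
  lookup 144.29.62.128: bits 1001000000011101001111101 walk d0:-→d1:-→d2:-→d3:-→d4:-→d5:-→d6:-→d7:-→d8:-→d9:-→d10:-→d11:-→d12:-→d13:-→d14:-→d15:H2→d16:-→d17:-→d18:-→d19:H1→d20:-→d21:-→d22:-→d23:-→d24:-→d25:H1 -> H1
  + 0.0.0.0/0 (H1) depth=0
  lookup 63.160.1.201: bits 001111111010 walk d0:H1→d1:-→d2:-→d3:-→d4:H1→d5:-→d6:-→d7:-→d8:-→d9:-→d10:-→d11:-→d12:H0 -> H0
  lookup 139.192.254.145: bits 100 walk d0:H1→d1:-→d2:-→d3:- -> H1
  + 244.96.19.176/28 (H2) depth=28
  + 63.173.128.0/17 (H1) depth=17
  - 144.29.62.128/25 clear@25
  + 244.0.0.0/6 (H0) depth=6
  + 144.29.62.217/32 (H1) depth=32
  lookup 4.29.168.164: bits 00 walk d0:H1→d1:-→d2:- -> H1
  + 144.29.48.0/20 (H1) depth=20
  - 144.29.62.217/32 clear@32
  + 144.16.0.0/12 (H1) depth=12
  lookup 144.28.4.135: bits 100100000001110 walk d0:H1→d1:-→d2:-→d3:-→d4:-→d5:-→d6:-→d7:-→d8:-→d9:-→d10:-→d11:-→d12:H1→d13:-→d14:-→d15:H2 -> H2
  + 244.96.16.0/20 (H1) depth=20

== LOOKUPS ==
["H2","H2","H1","H1","H1","H1","H1","no-route","H1","H1","H0","H1","H1","H2"]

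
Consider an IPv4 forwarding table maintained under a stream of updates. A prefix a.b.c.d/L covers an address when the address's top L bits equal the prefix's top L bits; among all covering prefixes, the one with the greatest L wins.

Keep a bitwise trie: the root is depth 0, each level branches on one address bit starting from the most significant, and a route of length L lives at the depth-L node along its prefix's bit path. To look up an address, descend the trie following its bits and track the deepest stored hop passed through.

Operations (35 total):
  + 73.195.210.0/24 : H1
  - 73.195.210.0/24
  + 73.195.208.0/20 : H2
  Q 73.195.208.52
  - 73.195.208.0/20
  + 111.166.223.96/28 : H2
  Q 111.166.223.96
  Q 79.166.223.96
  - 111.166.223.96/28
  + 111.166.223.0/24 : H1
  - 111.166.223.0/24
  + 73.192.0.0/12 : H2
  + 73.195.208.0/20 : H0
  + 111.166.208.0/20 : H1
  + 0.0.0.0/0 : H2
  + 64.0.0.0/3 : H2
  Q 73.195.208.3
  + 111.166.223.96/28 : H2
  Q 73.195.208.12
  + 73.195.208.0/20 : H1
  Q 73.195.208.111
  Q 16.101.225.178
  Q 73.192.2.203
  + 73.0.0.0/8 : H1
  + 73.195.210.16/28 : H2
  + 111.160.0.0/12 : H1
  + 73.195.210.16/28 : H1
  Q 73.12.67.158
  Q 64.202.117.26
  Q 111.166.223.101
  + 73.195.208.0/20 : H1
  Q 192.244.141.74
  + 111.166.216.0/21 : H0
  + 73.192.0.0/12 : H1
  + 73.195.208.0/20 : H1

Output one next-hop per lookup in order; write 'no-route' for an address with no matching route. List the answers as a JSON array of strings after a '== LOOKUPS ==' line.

Trace:
  add 73.195.210.0/24 -> H1 at depth 24
  - 73.195.210.0/24 clear@24
  add 73.195.208.0/20 -> H2 at depth 20
  ? 73.195.208.52  path d0:-→d1:-→d2:-→d3:-→d4:-→d5:-→d6:-→d7:-→d8:-→d9:-→d10:-→d11:-→d12:-→d13:-→d14:-→d15:-→d16:-→d17:-→d18:-→d19:-→d20:H2→d21:-→d22:-  best=H2
  - 73.195.208.0/20 clear@20
  add 111.166.223.96/28 -> H2 at depth 28
  ? 111.166.223.96  path d0:-→d1:-→d2:-→d3:-→d4:-→d5:-→d6:-→d7:-→d8:-→d9:-→d10:-→d11:-→d12:-→d13:-→d14:-→d15:-→d16:-→d17:-→d18:-→d19:-→d20:-→d21:-→d22:-→d23:-→d24:-→d25:-→d26:-→d27:-→d28:H2  best=H2
  ? 79.166.223.96  path d0:-→d1:-→d2:-→d3:-→d4:-→d5:-  best=no-route
  - 111.166.223.96/28 clear@28
  add 111.166.223.0/24 -> H1 at depth 24
  - 111.166.223.0/24 clear@24
  add 73.192.0.0/12 -> H2 at depth 12
  add 73.195.208.0/20 -> H0 at depth 20
  add 111.166.208.0/20 -> H1 at depth 20
  add 0.0.0.0/0 -> H2 at depth 0
  add 64.0.0.0/3 -> H2 at depth 3
  ? 73.195.208.3  path d0:H2→d1:-→d2:-→d3:H2→d4:-→d5:-→d6:-→d7:-→d8:-→d9:-→d10:-→d11:-→d12:H2→d13:-→d14:-→d15:-→d16:-→d17:-→d18:-→d19:-→d20:H0→d21:-→d22:-  best=H0
  add 111.166.223.96/28 -> H2 at depth 28
  ? 73.195.208.12  path d0:H2→d1:-→d2:-→d3:H2→d4:-→d5:-→d6:-→d7:-→d8:-→d9:-→d10:-→d11:-→d12:H2→d13:-→d14:-→d15:-→d16:-→d17:-→d18:-→d19:-→d20:H0→d21:-→d22:-  best=H0
  add 73.195.208.0/20 -> H1 at depth 20
  ? 73.195.208.111  path d0:H2→d1:-→d2:-→d3:H2→d4:-→d5:-→d6:-→d7:-→d8:-→d9:-→d10:-→d11:-→d12:H2→d13:-→d14:-→d15:-→d16:-→d17:-→d18:-→d19:-→d20:H1→d21:-→d22:-  best=H1
  ? 16.101.225.178  path d0:H2→d1:-  best=H2
  ? 73.192.2.203  path d0:H2→d1:-→d2:-→d3:H2→d4:-→d5:-→d6:-→d7:-→d8:-→d9:-→d10:-→d11:-→d12:H2→d13:-→d14:-  best=H2
  add 73.0.0.0/8 -> H1 at depth 8
  add 73.195.210.16/28 -> H2 at depth 28
  add 111.160.0.0/12 -> H1 at depth 12
  add 73.195.210.16/28 -> H1 at depth 28
  ? 73.12.67.158  path d0:H2→d1:-→d2:-→d3:H2→d4:-→d5:-→d6:-→d7:-→d8:H1  best=H1
  ? 64.202.117.26  path d0:H2→d1:-→d2:-→d3:H2→d4:-  best=H2
  ? 111.166.223.101  path d0:H2→d1:-→d2:-→d3:-→d4:-→d5:-→d6:-→d7:-→d8:-→d9:-→d10:-→d11:-→d12:H1→d13:-→d14:-→d15:-→d16:-→d17:-→d18:-→d19:-→d20:H1→d21:-→d22:-→d23:-→d24:-→d25:-→d26:-→d27:-→d28:H2  best=H2
  add 73.195.208.0/20 -> H1 at depth 20
  ? 192.244.141.74  path d0:H2  best=H2
  add 111.166.216.0/21 -> H0 at depth 21
  add 73.192.0.0/12 -> H1 at depth 12
  add 73.195.208.0/20 -> H1 at depth 20

== LOOKUPS ==
["H2","H2","no-route","H0","H0","H1","H2","H2","H1","H2","H2","H2"]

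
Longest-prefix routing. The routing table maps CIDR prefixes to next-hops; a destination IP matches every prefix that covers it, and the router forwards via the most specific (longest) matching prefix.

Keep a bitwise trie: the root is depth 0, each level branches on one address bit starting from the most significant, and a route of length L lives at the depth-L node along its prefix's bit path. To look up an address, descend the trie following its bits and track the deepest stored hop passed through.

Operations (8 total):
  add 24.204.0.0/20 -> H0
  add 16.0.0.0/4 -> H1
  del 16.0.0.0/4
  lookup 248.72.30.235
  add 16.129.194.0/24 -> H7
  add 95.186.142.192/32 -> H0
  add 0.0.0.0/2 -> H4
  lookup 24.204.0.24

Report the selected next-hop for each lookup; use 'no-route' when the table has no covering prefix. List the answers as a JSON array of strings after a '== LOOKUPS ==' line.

Process each operation:
  + 24.204.0.0/20 (H0) depth=20
  + 16.0.0.0/4 (H1) depth=4
  del 16.0.0.0/4 (clear depth 4)
  Q 248.72.30.235: descend ε ; hops seen [∅] ; pick no-route
  + 16.129.194.0/24 (H7) depth=24
  + 95.186.142.192/32 (H0) depth=32
  + 0.0.0.0/2 (H4) depth=2
  Q 24.204.0.24: descend 00011000110011000000 ; hops seen [H4,H0] ; pick H0

== LOOKUPS ==
["no-route","H0"]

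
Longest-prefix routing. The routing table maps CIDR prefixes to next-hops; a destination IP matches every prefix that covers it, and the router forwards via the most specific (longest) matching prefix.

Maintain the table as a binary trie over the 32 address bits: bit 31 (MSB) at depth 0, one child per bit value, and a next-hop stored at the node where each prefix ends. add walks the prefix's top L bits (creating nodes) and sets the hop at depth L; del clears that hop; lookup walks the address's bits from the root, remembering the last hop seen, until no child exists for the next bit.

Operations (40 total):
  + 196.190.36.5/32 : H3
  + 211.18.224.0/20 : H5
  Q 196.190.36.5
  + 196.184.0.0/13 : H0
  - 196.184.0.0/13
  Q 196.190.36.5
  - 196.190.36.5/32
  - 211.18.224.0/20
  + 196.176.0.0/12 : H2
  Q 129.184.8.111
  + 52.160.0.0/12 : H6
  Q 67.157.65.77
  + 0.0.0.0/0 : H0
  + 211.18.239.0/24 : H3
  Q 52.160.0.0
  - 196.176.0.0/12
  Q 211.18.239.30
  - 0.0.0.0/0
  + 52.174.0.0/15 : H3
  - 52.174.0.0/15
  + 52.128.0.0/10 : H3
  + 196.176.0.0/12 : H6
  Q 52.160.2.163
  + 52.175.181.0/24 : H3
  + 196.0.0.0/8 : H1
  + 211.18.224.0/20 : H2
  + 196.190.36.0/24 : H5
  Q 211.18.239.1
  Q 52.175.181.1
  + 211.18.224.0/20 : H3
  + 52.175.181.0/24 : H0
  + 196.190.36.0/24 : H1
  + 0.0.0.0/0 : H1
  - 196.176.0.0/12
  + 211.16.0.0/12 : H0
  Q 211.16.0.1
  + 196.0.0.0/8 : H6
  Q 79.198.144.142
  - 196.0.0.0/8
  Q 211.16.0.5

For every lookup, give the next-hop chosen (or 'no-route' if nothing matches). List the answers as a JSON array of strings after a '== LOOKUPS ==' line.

Apply in order:
  add 196.190.36.5/32 -> H3 at depth 32
  add 211.18.224.0/20 -> H5 at depth 20
  lookup 196.190.36.5: bits 11000100101111100010010000000101 walk d0:-→d1:-→d2:-→d3:-→d4:-→d5:-→d6:-→d7:-→d8:-→d9:-→d10:-→d11:-→d12:-→d13:-→d14:-→d15:-→d16:-→d17:-→d18:-→d19:-→d20:-→d21:-→d22:-→d23:-→d24:-→d25:-→d26:-→d27:-→d28:-→d29:-→d30:-→d31:-→d32:H3 -> H3
  add 196.184.0.0/13 -> H0 at depth 13
  del 196.184.0.0/13 (clear depth 13)
  lookup 196.190.36.5: bits 11000100101111100010010000000101 walk d0:-→d1:-→d2:-→d3:-→d4:-→d5:-→d6:-→d7:-→d8:-→d9:-→d10:-→d11:-→d12:-→d13:-→d14:-→d15:-→d16:-→d17:-→d18:-→d19:-→d20:-→d21:-→d22:-→d23:-→d24:-→d25:-→d26:-→d27:-→d28:-→d29:-→d30:-→d31:-→d32:H3 -> H3
  del 196.190.36.5/32 (clear depth 32)
  del 211.18.224.0/20 (clear depth 20)
  add 196.176.0.0/12 -> H2 at depth 12
  lookup 129.184.8.111: bits 1 walk d0:-→d1:- -> no-route
  add 52.160.0.0/12 -> H6 at depth 12
  lookup 67.157.65.77: bits 0 walk d0:-→d1:- -> no-route
  add 0.0.0.0/0 -> H0 at depth 0
  add 211.18.239.0/24 -> H3 at depth 24
  lookup 52.160.0.0: bits 001101001010 walk d0:H0→d1:-→d2:-→d3:-→d4:-→d5:-→d6:-→d7:-→d8:-→d9:-→d10:-→d11:-→d12:H6 -> H6
  del 196.176.0.0/12 (clear depth 12)
  lookup 211.18.239.30: bits 110100110001001011101111 walk d0:H0→d1:-→d2:-→d3:-→d4:-→d5:-→d6:-→d7:-→d8:-→d9:-→d10:-→d11:-→d12:-→d13:-→d14:-→d15:-→d16:-→d17:-→d18:-→d19:-→d20:-→d21:-→d22:-→d23:-→d24:H3 -> H3
  del 0.0.0.0/0 (clear depth 0)
  add 52.174.0.0/15 -> H3 at depth 15
  del 52.174.0.0/15 (clear depth 15)
  add 52.128.0.0/10 -> H3 at depth 10
  add 196.176.0.0/12 -> H6 at depth 12
  lookup 52.160.2.163: bits 001101001010 walk d0:-→d1:-→d2:-→d3:-→d4:-→d5:-→d6:-→d7:-→d8:-→d9:-→d10:H3→d11:-→d12:H6 -> H6
  add 52.175.181.0/24 -> H3 at depth 24
  add 196.0.0.0/8 -> H1 at depth 8
  add 211.18.224.0/20 -> H2 at depth 20
  add 196.190.36.0/24 -> H5 at depth 24
  lookup 211.18.239.1: bits 110100110001001011101111 walk d0:-→d1:-→d2:-→d3:-→d4:-→d5:-→d6:-→d7:-→d8:-→d9:-→d10:-→d11:-→d12:-→d13:-→d14:-→d15:-→d16:-→d17:-→d18:-→d19:-→d20:H2→d21:-→d22:-→d23:-→d24:H3 -> H3
  lookup 52.175.181.1: bits 001101001010111110110101 walk d0:-→d1:-→d2:-→d3:-→d4:-→d5:-→d6:-→d7:-→d8:-→d9:-→d10:H3→d11:-→d12:H6→d13:-→d14:-→d15:-→d16:-→d17:-→d18:-→d19:-→d20:-→d21:-→d22:-→d23:-→d24:H3 -> H3
  add 211.18.224.0/20 -> H3 at depth 20
  add 52.175.181.0/24 -> H0 at depth 24
  add 196.190.36.0/24 -> H1 at depth 24
  add 0.0.0.0/0 -> H1 at depth 0
  del 196.176.0.0/12 (clear depth 12)
  add 211.16.0.0/12 -> H0 at depth 12
  lookup 211.16.0.1: bits 11010011000100 walk d0:H1→d1:-→d2:-→d3:-→d4:-→d5:-→d6:-→d7:-→d8:-→d9:-→d10:-→d11:-→d12:H0→d13:-→d14:- -> H0
  add 196.0.0.0/8 -> H6 at depth 8
  lookup 79.198.144.142: bits 0 walk d0:H1→d1:- -> H1
  del 196.0.0.0/8 (clear depth 8)
  lookup 211.16.0.5: bits 11010011000100 walk d0:H1→d1:-→d2:-→d3:-→d4:-→d5:-→d6:-→d7:-→d8:-→d9:-→d10:-→d11:-→d12:H0→d13:-→d14:- -> H0

== LOOKUPS ==
["H3","H3","no-route","no-route","H6","H3","H6","H3","H3","H0","H1","H0"]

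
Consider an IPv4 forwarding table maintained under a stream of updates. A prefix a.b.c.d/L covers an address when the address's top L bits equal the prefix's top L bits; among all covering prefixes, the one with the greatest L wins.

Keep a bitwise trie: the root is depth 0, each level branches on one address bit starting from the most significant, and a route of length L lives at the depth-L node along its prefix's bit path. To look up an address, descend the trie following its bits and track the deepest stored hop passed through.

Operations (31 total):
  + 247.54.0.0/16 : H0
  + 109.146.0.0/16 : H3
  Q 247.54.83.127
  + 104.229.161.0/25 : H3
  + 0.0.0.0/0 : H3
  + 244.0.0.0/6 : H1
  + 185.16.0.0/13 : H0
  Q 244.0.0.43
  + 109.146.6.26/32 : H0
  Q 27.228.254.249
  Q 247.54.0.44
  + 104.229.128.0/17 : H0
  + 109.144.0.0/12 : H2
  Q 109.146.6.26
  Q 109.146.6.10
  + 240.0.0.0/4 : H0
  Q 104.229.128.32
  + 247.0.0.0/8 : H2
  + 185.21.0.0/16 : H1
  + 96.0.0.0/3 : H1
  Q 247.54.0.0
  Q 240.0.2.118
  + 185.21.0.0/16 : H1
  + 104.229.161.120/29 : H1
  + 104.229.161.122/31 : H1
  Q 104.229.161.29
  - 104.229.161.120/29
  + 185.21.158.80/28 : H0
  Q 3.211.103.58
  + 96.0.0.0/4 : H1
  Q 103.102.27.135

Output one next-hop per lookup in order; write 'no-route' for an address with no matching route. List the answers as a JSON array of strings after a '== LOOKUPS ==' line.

Apply in order:
  add 247.54.0.0/16 -> H0 at depth 16
  add 109.146.0.0/16 -> H3 at depth 16
  Q 247.54.83.127: descend 1111011100110110 ; hops seen [H0] ; pick H0
  add 104.229.161.0/25 -> H3 at depth 25
  add 0.0.0.0/0 -> H3 at depth 0
  add 244.0.0.0/6 -> H1 at depth 6
  add 185.16.0.0/13 -> H0 at depth 13
  Q 244.0.0.43: descend 111101 ; hops seen [H3,H1] ; pick H1
  add 109.146.6.26/32 -> H0 at depth 32
  Q 27.228.254.249: descend 0 ; hops seen [H3] ; pick H3
  Q 247.54.0.44: descend 1111011100110110 ; hops seen [H3,H1,H0] ; pick H0
  add 104.229.128.0/17 -> H0 at depth 17
  add 109.144.0.0/12 -> H2 at depth 12
  Q 109.146.6.26: descend 01101101100100100000011000011010 ; hops seen [H3,H2,H3,H0] ; pick H0
  Q 109.146.6.10: descend 011011011001001000000110000 ; hops seen [H3,H2,H3] ; pick H3
  add 240.0.0.0/4 -> H0 at depth 4
  Q 104.229.128.32: descend 011010001110010110 ; hops seen [H3,H0] ; pick H0
  add 247.0.0.0/8 -> H2 at depth 8
  add 185.21.0.0/16 -> H1 at depth 16
  add 96.0.0.0/3 -> H1 at depth 3
  Q 247.54.0.0: descend 1111011100110110 ; hops seen [H3,H0,H1,H2,H0] ; pick H0
  Q 240.0.2.118: descend 11110 ; hops seen [H3,H0] ; pick H0
  add 185.21.0.0/16 -> H1 at depth 16
  add 104.229.161.120/29 -> H1 at depth 29
  add 104.229.161.122/31 -> H1 at depth 31
  Q 104.229.161.29: descend 0110100011100101101000010 ; hops seen [H3,H1,H0,H3] ; pick H3
  - 104.229.161.120/29 clear@29
  add 185.21.158.80/28 -> H0 at depth 28
  Q 3.211.103.58: descend 0 ; hops seen [H3] ; pick H3
  add 96.0.0.0/4 -> H1 at depth 4
  Q 103.102.27.135: descend 0110 ; hops seen [H3,H1,H1] ; pick H1

== LOOKUPS ==
["H0","H1","H3","H0","H0","H3","H0","H0","H0","H3","H3","H1"]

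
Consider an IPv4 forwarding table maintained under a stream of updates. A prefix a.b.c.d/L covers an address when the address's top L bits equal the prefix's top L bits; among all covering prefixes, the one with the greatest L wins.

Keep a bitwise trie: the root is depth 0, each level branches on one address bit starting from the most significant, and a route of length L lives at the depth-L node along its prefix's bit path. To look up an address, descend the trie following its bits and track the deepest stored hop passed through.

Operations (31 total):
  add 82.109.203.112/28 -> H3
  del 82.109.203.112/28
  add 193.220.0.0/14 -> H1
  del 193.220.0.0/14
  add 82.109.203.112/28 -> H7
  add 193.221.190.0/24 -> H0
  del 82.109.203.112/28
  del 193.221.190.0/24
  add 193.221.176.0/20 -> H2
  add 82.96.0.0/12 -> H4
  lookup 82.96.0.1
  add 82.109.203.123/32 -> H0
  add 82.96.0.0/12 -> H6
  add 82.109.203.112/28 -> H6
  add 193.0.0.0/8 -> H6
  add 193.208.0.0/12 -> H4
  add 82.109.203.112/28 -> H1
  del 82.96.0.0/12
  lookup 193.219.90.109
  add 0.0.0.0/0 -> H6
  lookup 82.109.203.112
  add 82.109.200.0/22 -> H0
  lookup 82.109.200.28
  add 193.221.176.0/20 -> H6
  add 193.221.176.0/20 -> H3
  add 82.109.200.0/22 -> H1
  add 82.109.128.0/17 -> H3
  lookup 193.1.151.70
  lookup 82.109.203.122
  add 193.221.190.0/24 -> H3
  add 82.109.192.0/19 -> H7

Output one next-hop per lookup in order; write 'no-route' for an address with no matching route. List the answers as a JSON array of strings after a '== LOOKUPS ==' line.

Apply in order:
  + 82.109.203.112/28 (H3) depth=28
  del 82.109.203.112/28 (clear depth 28)
  + 193.220.0.0/14 (H1) depth=14
  del 193.220.0.0/14 (clear depth 14)
  + 82.109.203.112/28 (H7) depth=28
  + 193.221.190.0/24 (H0) depth=24
  del 82.109.203.112/28 (clear depth 28)
  del 193.221.190.0/24 (clear depth 24)
  + 193.221.176.0/20 (H2) depth=20
  + 82.96.0.0/12 (H4) depth=12
  Q 82.96.0.1: descend 010100100110 ; hops seen [H4] ; pick H4
  + 82.109.203.123/32 (H0) depth=32
  + 82.96.0.0/12 (H6) depth=12
  + 82.109.203.112/28 (H6) depth=28
  + 193.0.0.0/8 (H6) depth=8
  + 193.208.0.0/12 (H4) depth=12
  + 82.109.203.112/28 (H1) depth=28
  del 82.96.0.0/12 (clear depth 12)
  Q 193.219.90.109: descend 1100000111011 ; hops seen [H6,H4] ; pick H4
  + 0.0.0.0/0 (H6) depth=0
  Q 82.109.203.112: descend 0101001001101101110010110111 ; hops seen [H6,H1] ; pick H1
  + 82.109.200.0/22 (H0) depth=22
  Q 82.109.200.28: descend 0101001001101101110010 ; hops seen [H6,H0] ; pick H0
  + 193.221.176.0/20 (H6) depth=20
  + 193.221.176.0/20 (H3) depth=20
  + 82.109.200.0/22 (H1) depth=22
  + 82.109.128.0/17 (H3) depth=17
  Q 193.1.151.70: descend 11000001 ; hops seen [H6,H6] ; pick H6
  Q 82.109.203.122: descend 0101001001101101110010110111101 ; hops seen [H6,H3,H1,H1] ; pick H1
  + 193.221.190.0/24 (H3) depth=24
  + 82.109.192.0/19 (H7) depth=19

== LOOKUPS ==
["H4","H4","H1","H0","H6","H1"]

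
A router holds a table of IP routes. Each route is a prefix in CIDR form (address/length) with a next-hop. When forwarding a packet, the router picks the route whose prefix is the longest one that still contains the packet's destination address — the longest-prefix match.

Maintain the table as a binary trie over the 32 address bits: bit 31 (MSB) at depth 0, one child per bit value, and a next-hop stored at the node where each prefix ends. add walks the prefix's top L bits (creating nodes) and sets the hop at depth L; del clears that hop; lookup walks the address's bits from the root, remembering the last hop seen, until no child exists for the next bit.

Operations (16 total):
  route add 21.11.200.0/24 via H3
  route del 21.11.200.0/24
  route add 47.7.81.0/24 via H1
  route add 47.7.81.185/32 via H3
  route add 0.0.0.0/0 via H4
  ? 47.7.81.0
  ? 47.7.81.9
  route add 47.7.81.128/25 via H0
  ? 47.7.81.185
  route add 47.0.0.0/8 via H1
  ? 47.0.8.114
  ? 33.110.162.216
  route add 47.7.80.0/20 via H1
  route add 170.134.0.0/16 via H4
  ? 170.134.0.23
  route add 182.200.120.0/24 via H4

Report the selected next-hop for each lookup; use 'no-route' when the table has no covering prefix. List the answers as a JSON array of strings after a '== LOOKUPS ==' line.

Trace:
  add 21.11.200.0/24 -> H3 at depth 24
  - 21.11.200.0/24 clear@24
  add 47.7.81.0/24 -> H1 at depth 24
  add 47.7.81.185/32 -> H3 at depth 32
  add 0.0.0.0/0 -> H4 at depth 0
  Q 47.7.81.0: descend 001011110000011101010001 ; hops seen [H4,H1] ; pick H1
  Q 47.7.81.9: descend 001011110000011101010001 ; hops seen [H4,H1] ; pick H1
  add 47.7.81.128/25 -> H0 at depth 25
  Q 47.7.81.185: descend 00101111000001110101000110111001 ; hops seen [H4,H1,H0,H3] ; pick H3
  add 47.0.0.0/8 -> H1 at depth 8
  Q 47.0.8.114: descend 0010111100000 ; hops seen [H4,H1] ; pick H1
  Q 33.110.162.216: descend 0010 ; hops seen [H4] ; pick H4
  add 47.7.80.0/20 -> H1 at depth 20
  add 170.134.0.0/16 -> H4 at depth 16
  Q 170.134.0.23: descend 1010101010000110 ; hops seen [H4,H4] ; pick H4
  add 182.200.120.0/24 -> H4 at depth 24

== LOOKUPS ==
["H1","H1","H3","H1","H4","H4"]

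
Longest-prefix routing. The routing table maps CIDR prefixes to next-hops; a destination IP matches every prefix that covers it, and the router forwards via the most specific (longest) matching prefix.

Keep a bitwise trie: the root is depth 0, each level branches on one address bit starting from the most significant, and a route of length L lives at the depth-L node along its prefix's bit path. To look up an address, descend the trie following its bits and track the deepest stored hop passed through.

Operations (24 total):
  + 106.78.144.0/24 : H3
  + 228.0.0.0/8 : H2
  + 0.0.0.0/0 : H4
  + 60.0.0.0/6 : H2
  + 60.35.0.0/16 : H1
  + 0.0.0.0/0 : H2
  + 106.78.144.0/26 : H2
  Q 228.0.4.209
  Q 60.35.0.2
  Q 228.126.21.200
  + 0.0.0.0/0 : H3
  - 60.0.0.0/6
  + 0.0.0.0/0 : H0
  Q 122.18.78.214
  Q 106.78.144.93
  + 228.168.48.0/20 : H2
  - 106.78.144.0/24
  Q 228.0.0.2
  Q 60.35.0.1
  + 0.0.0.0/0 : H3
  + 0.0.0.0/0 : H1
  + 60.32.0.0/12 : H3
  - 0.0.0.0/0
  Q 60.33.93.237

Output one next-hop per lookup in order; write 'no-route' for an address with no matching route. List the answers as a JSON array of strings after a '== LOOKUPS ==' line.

Apply in order:
  add 106.78.144.0/24 -> H3 at depth 24
  add 228.0.0.0/8 -> H2 at depth 8
  add 0.0.0.0/0 -> H4 at depth 0
  add 60.0.0.0/6 -> H2 at depth 6
  add 60.35.0.0/16 -> H1 at depth 16
  add 0.0.0.0/0 -> H2 at depth 0
  add 106.78.144.0/26 -> H2 at depth 26
  lookup 228.0.4.209: bits 11100100 walk d0:H2→d1:-→d2:-→d3:-→d4:-→d5:-→d6:-→d7:-→d8:H2 -> H2
  lookup 60.35.0.2: bits 0011110000100011 walk d0:H2→d1:-→d2:-→d3:-→d4:-→d5:-→d6:H2→d7:-→d8:-→d9:-→d10:-→d11:-→d12:-→d13:-→d14:-→d15:-→d16:H1 -> H1
  lookup 228.126.21.200: bits 11100100 walk d0:H2→d1:-→d2:-→d3:-→d4:-→d5:-→d6:-→d7:-→d8:H2 -> H2
  add 0.0.0.0/0 -> H3 at depth 0
  del 60.0.0.0/6 (clear depth 6)
  add 0.0.0.0/0 -> H0 at depth 0
  lookup 122.18.78.214: bits 011 walk d0:H0→d1:-→d2:-→d3:- -> H0
  lookup 106.78.144.93: bits 0110101001001110100100000 walk d0:H0→d1:-→d2:-→d3:-→d4:-→d5:-→d6:-→d7:-→d8:-→d9:-→d10:-→d11:-→d12:-→d13:-→d14:-→d15:-→d16:-→d17:-→d18:-→d19:-→d20:-→d21:-→d22:-→d23:-→d24:H3→d25:- -> H3
  add 228.168.48.0/20 -> H2 at depth 20
  del 106.78.144.0/24 (clear depth 24)
  lookup 228.0.0.2: bits 11100100 walk d0:H0→d1:-→d2:-→d3:-→d4:-→d5:-→d6:-→d7:-→d8:H2 -> H2
  lookup 60.35.0.1: bits 0011110000100011 walk d0:H0→d1:-→d2:-→d3:-→d4:-→d5:-→d6:-→d7:-→d8:-→d9:-→d10:-→d11:-→d12:-→d13:-→d14:-→d15:-→d16:H1 -> H1
  add 0.0.0.0/0 -> H3 at depth 0
  add 0.0.0.0/0 -> H1 at depth 0
  add 60.32.0.0/12 -> H3 at depth 12
  del 0.0.0.0/0 (clear depth 0)
  lookup 60.33.93.237: bits 00111100001000 walk d0:-→d1:-→d2:-→d3:-→d4:-→d5:-→d6:-→d7:-→d8:-→d9:-→d10:-→d11:-→d12:H3→d13:-→d14:- -> H3

== LOOKUPS ==
["H2","H1","H2","H0","H3","H2","H1","H3"]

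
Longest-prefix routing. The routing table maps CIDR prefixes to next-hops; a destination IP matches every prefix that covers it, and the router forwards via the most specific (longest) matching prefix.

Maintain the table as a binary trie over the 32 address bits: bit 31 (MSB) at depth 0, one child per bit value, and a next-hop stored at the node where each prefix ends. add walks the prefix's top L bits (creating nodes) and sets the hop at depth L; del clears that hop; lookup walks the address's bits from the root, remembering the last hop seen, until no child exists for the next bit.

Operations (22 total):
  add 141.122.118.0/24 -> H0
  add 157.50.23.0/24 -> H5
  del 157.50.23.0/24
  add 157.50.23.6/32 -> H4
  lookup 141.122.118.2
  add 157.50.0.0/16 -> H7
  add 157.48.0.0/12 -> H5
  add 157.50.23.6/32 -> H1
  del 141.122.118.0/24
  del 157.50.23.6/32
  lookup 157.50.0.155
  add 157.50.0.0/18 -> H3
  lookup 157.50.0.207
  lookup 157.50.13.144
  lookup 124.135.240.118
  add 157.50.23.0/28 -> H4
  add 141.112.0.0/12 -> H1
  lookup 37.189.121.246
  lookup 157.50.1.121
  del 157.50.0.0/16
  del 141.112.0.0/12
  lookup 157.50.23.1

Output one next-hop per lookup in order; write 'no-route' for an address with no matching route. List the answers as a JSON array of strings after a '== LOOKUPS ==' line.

Trace:
  add 141.122.118.0/24 -> H0 at depth 24
  add 157.50.23.0/24 -> H5 at depth 24
  del 157.50.23.0/24 (clear depth 24)
  add 157.50.23.6/32 -> H4 at depth 32
  lookup 141.122.118.2: bits 100011010111101001110110 walk d0:-→d1:-→d2:-→d3:-→d4:-→d5:-→d6:-→d7:-→d8:-→d9:-→d10:-→d11:-→d12:-→d13:-→d14:-→d15:-→d16:-→d17:-→d18:-→d19:-→d20:-→d21:-→d22:-→d23:-→d24:H0 -> H0
  add 157.50.0.0/16 -> H7 at depth 16
  add 157.48.0.0/12 -> H5 at depth 12
  add 157.50.23.6/32 -> H1 at depth 32
  del 141.122.118.0/24 (clear depth 24)
  del 157.50.23.6/32 (clear depth 32)
  lookup 157.50.0.155: bits 1001110100110010000 walk d0:-→d1:-→d2:-→d3:-→d4:-→d5:-→d6:-→d7:-→d8:-→d9:-→d10:-→d11:-→d12:H5→d13:-→d14:-→d15:-→d16:H7→d17:-→d18:-→d19:- -> H7
  add 157.50.0.0/18 -> H3 at depth 18
  lookup 157.50.0.207: bits 1001110100110010000 walk d0:-→d1:-→d2:-→d3:-→d4:-→d5:-→d6:-→d7:-→d8:-→d9:-→d10:-→d11:-→d12:H5→d13:-→d14:-→d15:-→d16:H7→d17:-→d18:H3→d19:- -> H3
  lookup 157.50.13.144: bits 1001110100110010000 walk d0:-→d1:-→d2:-→d3:-→d4:-→d5:-→d6:-→d7:-→d8:-→d9:-→d10:-→d11:-→d12:H5→d13:-→d14:-→d15:-→d16:H7→d17:-→d18:H3→d19:- -> H3
  lookup 124.135.240.118: bits ε walk d0:- -> no-route
  add 157.50.23.0/28 -> H4 at depth 28
  add 141.112.0.0/12 -> H1 at depth 12
  lookup 37.189.121.246: bits ε walk d0:- -> no-route
  lookup 157.50.1.121: bits 1001110100110010000 walk d0:-→d1:-→d2:-→d3:-→d4:-→d5:-→d6:-→d7:-→d8:-→d9:-→d10:-→d11:-→d12:H5→d13:-→d14:-→d15:-→d16:H7→d17:-→d18:H3→d19:- -> H3
  del 157.50.0.0/16 (clear depth 16)
  del 141.112.0.0/12 (clear depth 12)
  lookup 157.50.23.1: bits 10011101001100100001011100000 walk d0:-→d1:-→d2:-→d3:-→d4:-→d5:-→d6:-→d7:-→d8:-→d9:-→d10:-→d11:-→d12:H5→d13:-→d14:-→d15:-→d16:-→d17:-→d18:H3→d19:-→d20:-→d21:-→d22:-→d23:-→d24:-→d25:-→d26:-→d27:-→d28:H4→d29:- -> H4

== LOOKUPS ==
["H0","H7","H3","H3","no-route","no-route","H3","H4"]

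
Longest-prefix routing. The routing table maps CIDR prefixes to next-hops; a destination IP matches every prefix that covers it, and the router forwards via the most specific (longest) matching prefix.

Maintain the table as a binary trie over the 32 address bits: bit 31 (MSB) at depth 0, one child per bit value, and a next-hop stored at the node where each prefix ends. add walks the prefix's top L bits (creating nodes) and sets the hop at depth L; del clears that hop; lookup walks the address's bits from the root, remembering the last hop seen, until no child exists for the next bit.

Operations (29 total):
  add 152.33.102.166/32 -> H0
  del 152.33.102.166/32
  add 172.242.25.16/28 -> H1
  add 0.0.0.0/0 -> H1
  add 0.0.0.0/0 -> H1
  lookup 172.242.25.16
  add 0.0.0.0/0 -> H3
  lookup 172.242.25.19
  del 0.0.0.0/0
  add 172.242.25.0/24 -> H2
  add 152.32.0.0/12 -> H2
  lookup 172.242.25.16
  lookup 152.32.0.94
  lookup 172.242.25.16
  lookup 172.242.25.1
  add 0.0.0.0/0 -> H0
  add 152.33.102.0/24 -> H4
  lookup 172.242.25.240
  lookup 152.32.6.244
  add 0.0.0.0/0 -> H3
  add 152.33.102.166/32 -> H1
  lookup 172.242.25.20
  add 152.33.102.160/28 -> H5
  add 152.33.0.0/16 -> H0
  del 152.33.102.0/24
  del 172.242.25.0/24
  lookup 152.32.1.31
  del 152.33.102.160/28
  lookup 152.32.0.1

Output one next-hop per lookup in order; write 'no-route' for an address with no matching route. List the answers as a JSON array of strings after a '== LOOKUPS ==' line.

Process each operation:
  add 152.33.102.166/32 -> H0 at depth 32
  del 152.33.102.166/32 (clear depth 32)
  add 172.242.25.16/28 -> H1 at depth 28
  add 0.0.0.0/0 -> H1 at depth 0
  add 0.0.0.0/0 -> H1 at depth 0
  lookup 172.242.25.16: bits 1010110011110010000110010001 walk d0:H1→d1:-→d2:-→d3:-→d4:-→d5:-→d6:-→d7:-→d8:-→d9:-→d10:-→d11:-→d12:-→d13:-→d14:-→d15:-→d16:-→d17:-→d18:-→d19:-→d20:-→d21:-→d22:-→d23:-→d24:-→d25:-→d26:-→d27:-→d28:H1 -> H1
  add 0.0.0.0/0 -> H3 at depth 0
  lookup 172.242.25.19: bits 1010110011110010000110010001 walk d0:H3→d1:-→d2:-→d3:-→d4:-→d5:-→d6:-→d7:-→d8:-→d9:-→d10:-→d11:-→d12:-→d13:-→d14:-→d15:-→d16:-→d17:-→d18:-→d19:-→d20:-→d21:-→d22:-→d23:-→d24:-→d25:-→d26:-→d27:-→d28:H1 -> H1
  del 0.0.0.0/0 (clear depth 0)
  add 172.242.25.0/24 -> H2 at depth 24
  add 152.32.0.0/12 -> H2 at depth 12
  lookup 172.242.25.16: bits 1010110011110010000110010001 walk d0:-→d1:-→d2:-→d3:-→d4:-→d5:-→d6:-→d7:-→d8:-→d9:-→d10:-→d11:-→d12:-→d13:-→d14:-→d15:-→d16:-→d17:-→d18:-→d19:-→d20:-→d21:-→d22:-→d23:-→d24:H2→d25:-→d26:-→d27:-→d28:H1 -> H1
  lookup 152.32.0.94: bits 100110000010000 walk d0:-→d1:-→d2:-→d3:-→d4:-→d5:-→d6:-→d7:-→d8:-→d9:-→d10:-→d11:-→d12:H2→d13:-→d14:-→d15:- -> H2
  lookup 172.242.25.16: bits 1010110011110010000110010001 walk d0:-→d1:-→d2:-→d3:-→d4:-→d5:-→d6:-→d7:-→d8:-→d9:-→d10:-→d11:-→d12:-→d13:-→d14:-→d15:-→d16:-→d17:-→d18:-→d19:-→d20:-→d21:-→d22:-→d23:-→d24:H2→d25:-→d26:-→d27:-→d28:H1 -> H1
  lookup 172.242.25.1: bits 101011001111001000011001000 walk d0:-→d1:-→d2:-→d3:-→d4:-→d5:-→d6:-→d7:-→d8:-→d9:-→d10:-→d11:-→d12:-→d13:-→d14:-→d15:-→d16:-→d17:-→d18:-→d19:-→d20:-→d21:-→d22:-→d23:-→d24:H2→d25:-→d26:-→d27:- -> H2
  add 0.0.0.0/0 -> H0 at depth 0
  add 152.33.102.0/24 -> H4 at depth 24
  lookup 172.242.25.240: bits 101011001111001000011001 walk d0:H0→d1:-→d2:-→d3:-→d4:-→d5:-→d6:-→d7:-→d8:-→d9:-→d10:-→d11:-→d12:-→d13:-→d14:-→d15:-→d16:-→d17:-→d18:-→d19:-→d20:-→d21:-→d22:-→d23:-→d24:H2 -> H2
  lookup 152.32.6.244: bits 100110000010000 walk d0:H0→d1:-→d2:-→d3:-→d4:-→d5:-→d6:-→d7:-→d8:-→d9:-→d10:-→d11:-→d12:H2→d13:-→d14:-→d15:- -> H2
  add 0.0.0.0/0 -> H3 at depth 0
  add 152.33.102.166/32 -> H1 at depth 32
  lookup 172.242.25.20: bits 1010110011110010000110010001 walk d0:H3→d1:-→d2:-→d3:-→d4:-→d5:-→d6:-→d7:-→d8:-→d9:-→d10:-→d11:-→d12:-→d13:-→d14:-→d15:-→d16:-→d17:-→d18:-→d19:-→d20:-→d21:-→d22:-→d23:-→d24:H2→d25:-→d26:-→d27:-→d28:H1 -> H1
  add 152.33.102.160/28 -> H5 at depth 28
  add 152.33.0.0/16 -> H0 at depth 16
  del 152.33.102.0/24 (clear depth 24)
  del 172.242.25.0/24 (clear depth 24)
  lookup 152.32.1.31: bits 100110000010000 walk d0:H3→d1:-→d2:-→d3:-→d4:-→d5:-→d6:-→d7:-→d8:-→d9:-→d10:-→d11:-→d12:H2→d13:-→d14:-→d15:- -> H2
  del 152.33.102.160/28 (clear depth 28)
  lookup 152.32.0.1: bits 100110000010000 walk d0:H3→d1:-→d2:-→d3:-→d4:-→d5:-→d6:-→d7:-→d8:-→d9:-→d10:-→d11:-→d12:H2→d13:-→d14:-→d15:- -> H2

== LOOKUPS ==
["H1","H1","H1","H2","H1","H2","H2","H2","H1","H2","H2"]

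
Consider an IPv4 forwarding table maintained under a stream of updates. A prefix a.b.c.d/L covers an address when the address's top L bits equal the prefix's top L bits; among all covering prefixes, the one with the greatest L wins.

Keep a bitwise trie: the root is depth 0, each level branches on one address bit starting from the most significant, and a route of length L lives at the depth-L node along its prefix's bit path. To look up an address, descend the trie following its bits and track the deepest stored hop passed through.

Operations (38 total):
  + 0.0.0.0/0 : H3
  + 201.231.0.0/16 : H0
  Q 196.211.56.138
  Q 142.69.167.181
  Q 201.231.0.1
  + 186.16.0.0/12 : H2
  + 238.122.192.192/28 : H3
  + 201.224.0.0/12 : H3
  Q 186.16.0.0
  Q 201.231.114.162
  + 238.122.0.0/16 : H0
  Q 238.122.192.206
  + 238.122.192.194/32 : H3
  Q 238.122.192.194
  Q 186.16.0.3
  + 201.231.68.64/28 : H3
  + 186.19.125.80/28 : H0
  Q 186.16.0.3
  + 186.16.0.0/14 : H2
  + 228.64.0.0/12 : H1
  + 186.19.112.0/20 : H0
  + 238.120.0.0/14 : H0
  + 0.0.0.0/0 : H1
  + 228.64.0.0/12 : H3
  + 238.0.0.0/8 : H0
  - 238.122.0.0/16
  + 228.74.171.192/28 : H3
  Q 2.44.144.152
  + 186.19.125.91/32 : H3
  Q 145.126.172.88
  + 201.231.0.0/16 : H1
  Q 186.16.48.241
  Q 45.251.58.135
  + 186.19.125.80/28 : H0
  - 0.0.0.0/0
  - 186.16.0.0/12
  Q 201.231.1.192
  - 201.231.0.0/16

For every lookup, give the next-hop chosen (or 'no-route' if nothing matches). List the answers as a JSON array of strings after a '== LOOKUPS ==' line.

Process each operation:
  add 0.0.0.0/0 -> H3 at depth 0
  add 201.231.0.0/16 -> H0 at depth 16
  lookup 196.211.56.138: bits 1100 walk d0:H3→d1:-→d2:-→d3:-→d4:- -> H3
  lookup 142.69.167.181: bits 1 walk d0:H3→d1:- -> H3
  lookup 201.231.0.1: bits 1100100111100111 walk d0:H3→d1:-→d2:-→d3:-→d4:-→d5:-→d6:-→d7:-→d8:-→d9:-→d10:-→d11:-→d12:-→d13:-→d14:-→d15:-→d16:H0 -> H0
  add 186.16.0.0/12 -> H2 at depth 12
  add 238.122.192.192/28 -> H3 at depth 28
  add 201.224.0.0/12 -> H3 at depth 12
  lookup 186.16.0.0: bits 101110100001 walk d0:H3→d1:-→d2:-→d3:-→d4:-→d5:-→d6:-→d7:-→d8:-→d9:-→d10:-→d11:-→d12:H2 -> H2
  lookup 201.231.114.162: bits 1100100111100111 walk d0:H3→d1:-→d2:-→d3:-→d4:-→d5:-→d6:-→d7:-→d8:-→d9:-→d10:-→d11:-→d12:H3→d13:-→d14:-→d15:-→d16:H0 -> H0
  add 238.122.0.0/16 -> H0 at depth 16
  lookup 238.122.192.206: bits 1110111001111010110000001100 walk d0:H3→d1:-→d2:-→d3:-→d4:-→d5:-→d6:-→d7:-→d8:-→d9:-→d10:-→d11:-→d12:-→d13:-→d14:-→d15:-→d16:H0→d17:-→d18:-→d19:-→d20:-→d21:-→d22:-→d23:-→d24:-→d25:-→d26:-→d27:-→d28:H3 -> H3
  add 238.122.192.194/32 -> H3 at depth 32
  lookup 238.122.192.194: bits 11101110011110101100000011000010 walk d0:H3→d1:-→d2:-→d3:-→d4:-→d5:-→d6:-→d7:-→d8:-→d9:-→d10:-→d11:-→d12:-→d13:-→d14:-→d15:-→d16:H0→d17:-→d18:-→d19:-→d20:-→d21:-→d22:-→d23:-→d24:-→d25:-→d26:-→d27:-→d28:H3→d29:-→d30:-→d31:-→d32:H3 -> H3
  lookup 186.16.0.3: bits 101110100001 walk d0:H3→d1:-→d2:-→d3:-→d4:-→d5:-→d6:-→d7:-→d8:-→d9:-→d10:-→d11:-→d12:H2 -> H2
  add 201.231.68.64/28 -> H3 at depth 28
  add 186.19.125.80/28 -> H0 at depth 28
  lookup 186.16.0.3: bits 10111010000100 walk d0:H3→d1:-→d2:-→d3:-→d4:-→d5:-→d6:-→d7:-→d8:-→d9:-→d10:-→d11:-→d12:H2→d13:-→d14:- -> H2
  add 186.16.0.0/14 -> H2 at depth 14
  add 228.64.0.0/12 -> H1 at depth 12
  add 186.19.112.0/20 -> H0 at depth 20
  add 238.120.0.0/14 -> H0 at depth 14
  add 0.0.0.0/0 -> H1 at depth 0
  add 228.64.0.0/12 -> H3 at depth 12
  add 238.0.0.0/8 -> H0 at depth 8
  del 238.122.0.0/16 (clear depth 16)
  add 228.74.171.192/28 -> H3 at depth 28
  lookup 2.44.144.152: bits ε walk d0:H1 -> H1
  add 186.19.125.91/32 -> H3 at depth 32
  lookup 145.126.172.88: bits 10 walk d0:H1→d1:-→d2:- -> H1
  add 201.231.0.0/16 -> H1 at depth 16
  lookup 186.16.48.241: bits 10111010000100 walk d0:H1→d1:-→d2:-→d3:-→d4:-→d5:-→d6:-→d7:-→d8:-→d9:-→d10:-→d11:-→d12:H2→d13:-→d14:H2 -> H2
  lookup 45.251.58.135: bits ε walk d0:H1 -> H1
  add 186.19.125.80/28 -> H0 at depth 28
  del 0.0.0.0/0 (clear depth 0)
  del 186.16.0.0/12 (clear depth 12)
  lookup 201.231.1.192: bits 11001001111001110 walk d0:-→d1:-→d2:-→d3:-→d4:-→d5:-→d6:-→d7:-→d8:-→d9:-→d10:-→d11:-→d12:H3→d13:-→d14:-→d15:-→d16:H1→d17:- -> H1
  del 201.231.0.0/16 (clear depth 16)

== LOOKUPS ==
["H3","H3","H0","H2","H0","H3","H3","H2","H2","H1","H1","H2","H1","H1"]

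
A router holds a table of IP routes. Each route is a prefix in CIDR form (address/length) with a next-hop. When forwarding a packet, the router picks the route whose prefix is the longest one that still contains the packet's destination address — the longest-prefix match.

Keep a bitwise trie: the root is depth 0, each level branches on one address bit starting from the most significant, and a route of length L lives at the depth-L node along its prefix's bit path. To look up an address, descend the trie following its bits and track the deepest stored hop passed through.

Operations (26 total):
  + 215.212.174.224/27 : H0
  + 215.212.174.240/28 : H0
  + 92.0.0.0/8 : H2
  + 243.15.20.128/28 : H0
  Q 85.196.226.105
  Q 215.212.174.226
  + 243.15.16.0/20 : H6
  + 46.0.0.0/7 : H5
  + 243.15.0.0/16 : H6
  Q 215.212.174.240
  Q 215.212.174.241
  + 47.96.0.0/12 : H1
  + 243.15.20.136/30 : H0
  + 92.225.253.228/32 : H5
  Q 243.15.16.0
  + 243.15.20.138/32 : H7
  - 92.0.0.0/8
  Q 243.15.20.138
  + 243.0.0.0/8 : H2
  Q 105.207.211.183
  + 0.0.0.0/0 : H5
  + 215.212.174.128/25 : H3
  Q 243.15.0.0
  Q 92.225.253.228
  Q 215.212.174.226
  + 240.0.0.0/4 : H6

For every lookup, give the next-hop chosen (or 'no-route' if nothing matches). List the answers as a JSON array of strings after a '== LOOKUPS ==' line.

Trace:
  add 215.212.174.224/27 -> H0 at depth 27
  add 215.212.174.240/28 -> H0 at depth 28
  add 92.0.0.0/8 -> H2 at depth 8
  add 243.15.20.128/28 -> H0 at depth 28
  Q 85.196.226.105: descend 0101 ; hops seen [∅] ; pick no-route
  Q 215.212.174.226: descend 110101111101010010101110111 ; hops seen [H0] ; pick H0
  add 243.15.16.0/20 -> H6 at depth 20
  add 46.0.0.0/7 -> H5 at depth 7
  add 243.15.0.0/16 -> H6 at depth 16
  Q 215.212.174.240: descend 1101011111010100101011101111 ; hops seen [H0,H0] ; pick H0
  Q 215.212.174.241: descend 1101011111010100101011101111 ; hops seen [H0,H0] ; pick H0
  add 47.96.0.0/12 -> H1 at depth 12
  add 243.15.20.136/30 -> H0 at depth 30
  add 92.225.253.228/32 -> H5 at depth 32
  Q 243.15.16.0: descend 111100110000111100010 ; hops seen [H6,H6] ; pick H6
  add 243.15.20.138/32 -> H7 at depth 32
  del 92.0.0.0/8 (clear depth 8)
  Q 243.15.20.138: descend 11110011000011110001010010001010 ; hops seen [H6,H6,H0,H0,H7] ; pick H7
  add 243.0.0.0/8 -> H2 at depth 8
  Q 105.207.211.183: descend 01 ; hops seen [∅] ; pick no-route
  add 0.0.0.0/0 -> H5 at depth 0
  add 215.212.174.128/25 -> H3 at depth 25
  Q 243.15.0.0: descend 1111001100001111000 ; hops seen [H5,H2,H6] ; pick H6
  Q 92.225.253.228: descend 01011100111000011111110111100100 ; hops seen [H5,H5] ; pick H5
  Q 215.212.174.226: descend 110101111101010010101110111 ; hops seen [H5,H3,H0] ; pick H0
  add 240.0.0.0/4 -> H6 at depth 4

== LOOKUPS ==
["no-route","H0","H0","H0","H6","H7","no-route","H6","H5","H0"]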